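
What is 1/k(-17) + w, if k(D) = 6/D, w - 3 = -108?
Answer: -647/6 ≈ -107.83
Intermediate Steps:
w = -105 (w = 3 - 108 = -105)
1/k(-17) + w = 1/(6/(-17)) - 105 = 1/(6*(-1/17)) - 105 = 1/(-6/17) - 105 = -17/6 - 105 = -647/6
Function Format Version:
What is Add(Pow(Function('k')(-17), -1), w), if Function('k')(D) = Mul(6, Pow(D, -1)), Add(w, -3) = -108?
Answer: Rational(-647, 6) ≈ -107.83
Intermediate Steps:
w = -105 (w = Add(3, -108) = -105)
Add(Pow(Function('k')(-17), -1), w) = Add(Pow(Mul(6, Pow(-17, -1)), -1), -105) = Add(Pow(Mul(6, Rational(-1, 17)), -1), -105) = Add(Pow(Rational(-6, 17), -1), -105) = Add(Rational(-17, 6), -105) = Rational(-647, 6)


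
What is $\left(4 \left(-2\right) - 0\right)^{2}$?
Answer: $64$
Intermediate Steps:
$\left(4 \left(-2\right) - 0\right)^{2} = \left(-8 + 0\right)^{2} = \left(-8\right)^{2} = 64$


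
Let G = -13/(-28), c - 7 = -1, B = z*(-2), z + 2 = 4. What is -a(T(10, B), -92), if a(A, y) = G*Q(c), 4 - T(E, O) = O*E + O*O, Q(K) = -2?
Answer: 13/14 ≈ 0.92857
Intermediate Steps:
z = 2 (z = -2 + 4 = 2)
B = -4 (B = 2*(-2) = -4)
c = 6 (c = 7 - 1 = 6)
G = 13/28 (G = -13*(-1/28) = 13/28 ≈ 0.46429)
T(E, O) = 4 - O² - E*O (T(E, O) = 4 - (O*E + O*O) = 4 - (E*O + O²) = 4 - (O² + E*O) = 4 + (-O² - E*O) = 4 - O² - E*O)
a(A, y) = -13/14 (a(A, y) = (13/28)*(-2) = -13/14)
-a(T(10, B), -92) = -1*(-13/14) = 13/14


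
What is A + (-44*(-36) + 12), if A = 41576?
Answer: 43172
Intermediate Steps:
A + (-44*(-36) + 12) = 41576 + (-44*(-36) + 12) = 41576 + (1584 + 12) = 41576 + 1596 = 43172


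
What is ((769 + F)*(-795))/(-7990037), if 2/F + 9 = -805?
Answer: 248820690/3251945059 ≈ 0.076514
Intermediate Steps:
F = -1/407 (F = 2/(-9 - 805) = 2/(-814) = 2*(-1/814) = -1/407 ≈ -0.0024570)
((769 + F)*(-795))/(-7990037) = ((769 - 1/407)*(-795))/(-7990037) = ((312982/407)*(-795))*(-1/7990037) = -248820690/407*(-1/7990037) = 248820690/3251945059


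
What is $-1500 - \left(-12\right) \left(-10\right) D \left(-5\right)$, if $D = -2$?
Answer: $-2700$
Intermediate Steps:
$-1500 - \left(-12\right) \left(-10\right) D \left(-5\right) = -1500 - \left(-12\right) \left(-10\right) \left(\left(-2\right) \left(-5\right)\right) = -1500 - 120 \cdot 10 = -1500 - 1200 = -2700$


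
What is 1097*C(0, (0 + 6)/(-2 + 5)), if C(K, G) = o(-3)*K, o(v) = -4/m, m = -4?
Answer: 0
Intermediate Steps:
o(v) = 1 (o(v) = -4/(-4) = -4*(-1/4) = 1)
C(K, G) = K (C(K, G) = 1*K = K)
1097*C(0, (0 + 6)/(-2 + 5)) = 1097*0 = 0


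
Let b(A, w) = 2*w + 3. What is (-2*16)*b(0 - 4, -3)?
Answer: 96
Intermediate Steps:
b(A, w) = 3 + 2*w
(-2*16)*b(0 - 4, -3) = (-2*16)*(3 + 2*(-3)) = -32*(3 - 6) = -32*(-3) = 96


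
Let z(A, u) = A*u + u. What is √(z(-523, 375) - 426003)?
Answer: I*√621753 ≈ 788.51*I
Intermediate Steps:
z(A, u) = u + A*u
√(z(-523, 375) - 426003) = √(375*(1 - 523) - 426003) = √(375*(-522) - 426003) = √(-195750 - 426003) = √(-621753) = I*√621753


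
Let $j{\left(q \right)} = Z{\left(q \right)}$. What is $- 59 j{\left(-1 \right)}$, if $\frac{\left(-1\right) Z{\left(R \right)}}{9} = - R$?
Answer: $531$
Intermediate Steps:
$Z{\left(R \right)} = 9 R$ ($Z{\left(R \right)} = - 9 \left(- R\right) = 9 R$)
$j{\left(q \right)} = 9 q$
$- 59 j{\left(-1 \right)} = - 59 \cdot 9 \left(-1\right) = \left(-59\right) \left(-9\right) = 531$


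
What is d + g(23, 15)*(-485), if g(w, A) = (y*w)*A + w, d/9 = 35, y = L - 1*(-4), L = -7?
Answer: 491135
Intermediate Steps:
y = -3 (y = -7 - 1*(-4) = -7 + 4 = -3)
d = 315 (d = 9*35 = 315)
g(w, A) = w - 3*A*w (g(w, A) = (-3*w)*A + w = -3*A*w + w = w - 3*A*w)
d + g(23, 15)*(-485) = 315 + (23*(1 - 3*15))*(-485) = 315 + (23*(1 - 45))*(-485) = 315 + (23*(-44))*(-485) = 315 - 1012*(-485) = 315 + 490820 = 491135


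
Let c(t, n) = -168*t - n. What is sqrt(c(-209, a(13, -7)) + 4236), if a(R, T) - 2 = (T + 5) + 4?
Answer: 4*sqrt(2459) ≈ 198.35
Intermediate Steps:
a(R, T) = 11 + T (a(R, T) = 2 + ((T + 5) + 4) = 2 + ((5 + T) + 4) = 2 + (9 + T) = 11 + T)
c(t, n) = -n - 168*t
sqrt(c(-209, a(13, -7)) + 4236) = sqrt((-(11 - 7) - 168*(-209)) + 4236) = sqrt((-1*4 + 35112) + 4236) = sqrt((-4 + 35112) + 4236) = sqrt(35108 + 4236) = sqrt(39344) = 4*sqrt(2459)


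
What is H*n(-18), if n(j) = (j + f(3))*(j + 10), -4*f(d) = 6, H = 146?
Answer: 22776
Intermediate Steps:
f(d) = -3/2 (f(d) = -¼*6 = -3/2)
n(j) = (10 + j)*(-3/2 + j) (n(j) = (j - 3/2)*(j + 10) = (-3/2 + j)*(10 + j) = (10 + j)*(-3/2 + j))
H*n(-18) = 146*(-15 + (-18)² + (17/2)*(-18)) = 146*(-15 + 324 - 153) = 146*156 = 22776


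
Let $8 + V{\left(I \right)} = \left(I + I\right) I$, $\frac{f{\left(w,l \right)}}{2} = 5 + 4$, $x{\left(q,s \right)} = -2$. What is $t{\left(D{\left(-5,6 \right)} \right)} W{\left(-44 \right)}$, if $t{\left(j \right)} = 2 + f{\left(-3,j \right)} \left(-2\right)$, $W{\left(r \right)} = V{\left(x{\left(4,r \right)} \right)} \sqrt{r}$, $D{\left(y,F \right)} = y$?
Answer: $0$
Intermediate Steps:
$f{\left(w,l \right)} = 18$ ($f{\left(w,l \right)} = 2 \left(5 + 4\right) = 2 \cdot 9 = 18$)
$V{\left(I \right)} = -8 + 2 I^{2}$ ($V{\left(I \right)} = -8 + \left(I + I\right) I = -8 + 2 I I = -8 + 2 I^{2}$)
$W{\left(r \right)} = 0$ ($W{\left(r \right)} = \left(-8 + 2 \left(-2\right)^{2}\right) \sqrt{r} = \left(-8 + 2 \cdot 4\right) \sqrt{r} = \left(-8 + 8\right) \sqrt{r} = 0 \sqrt{r} = 0$)
$t{\left(j \right)} = -34$ ($t{\left(j \right)} = 2 + 18 \left(-2\right) = 2 - 36 = -34$)
$t{\left(D{\left(-5,6 \right)} \right)} W{\left(-44 \right)} = \left(-34\right) 0 = 0$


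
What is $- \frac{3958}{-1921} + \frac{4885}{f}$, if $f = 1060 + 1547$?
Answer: $\frac{19702591}{5008047} \approx 3.9342$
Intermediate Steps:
$f = 2607$
$- \frac{3958}{-1921} + \frac{4885}{f} = - \frac{3958}{-1921} + \frac{4885}{2607} = \left(-3958\right) \left(- \frac{1}{1921}\right) + 4885 \cdot \frac{1}{2607} = \frac{3958}{1921} + \frac{4885}{2607} = \frac{19702591}{5008047}$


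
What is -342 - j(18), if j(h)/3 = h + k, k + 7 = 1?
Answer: -378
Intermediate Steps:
k = -6 (k = -7 + 1 = -6)
j(h) = -18 + 3*h (j(h) = 3*(h - 6) = 3*(-6 + h) = -18 + 3*h)
-342 - j(18) = -342 - (-18 + 3*18) = -342 - (-18 + 54) = -342 - 1*36 = -342 - 36 = -378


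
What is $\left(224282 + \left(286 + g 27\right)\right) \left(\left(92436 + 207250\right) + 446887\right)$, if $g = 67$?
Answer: $169006956021$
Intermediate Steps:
$\left(224282 + \left(286 + g 27\right)\right) \left(\left(92436 + 207250\right) + 446887\right) = \left(224282 + \left(286 + 67 \cdot 27\right)\right) \left(\left(92436 + 207250\right) + 446887\right) = \left(224282 + \left(286 + 1809\right)\right) \left(299686 + 446887\right) = \left(224282 + 2095\right) 746573 = 226377 \cdot 746573 = 169006956021$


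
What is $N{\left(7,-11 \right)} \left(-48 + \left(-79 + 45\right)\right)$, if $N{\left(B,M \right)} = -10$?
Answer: $820$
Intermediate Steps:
$N{\left(7,-11 \right)} \left(-48 + \left(-79 + 45\right)\right) = - 10 \left(-48 + \left(-79 + 45\right)\right) = - 10 \left(-48 - 34\right) = \left(-10\right) \left(-82\right) = 820$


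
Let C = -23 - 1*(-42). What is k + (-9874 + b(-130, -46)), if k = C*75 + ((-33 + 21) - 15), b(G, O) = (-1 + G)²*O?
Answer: -797882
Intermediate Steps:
C = 19 (C = -23 + 42 = 19)
b(G, O) = O*(-1 + G)²
k = 1398 (k = 19*75 + ((-33 + 21) - 15) = 1425 + (-12 - 15) = 1425 - 27 = 1398)
k + (-9874 + b(-130, -46)) = 1398 + (-9874 - 46*(-1 - 130)²) = 1398 + (-9874 - 46*(-131)²) = 1398 + (-9874 - 46*17161) = 1398 + (-9874 - 789406) = 1398 - 799280 = -797882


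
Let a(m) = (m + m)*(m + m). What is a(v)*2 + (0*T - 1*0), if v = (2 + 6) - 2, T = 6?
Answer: 288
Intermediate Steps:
v = 6 (v = 8 - 2 = 6)
a(m) = 4*m**2 (a(m) = (2*m)*(2*m) = 4*m**2)
a(v)*2 + (0*T - 1*0) = (4*6**2)*2 + (0*6 - 1*0) = (4*36)*2 + (0 + 0) = 144*2 + 0 = 288 + 0 = 288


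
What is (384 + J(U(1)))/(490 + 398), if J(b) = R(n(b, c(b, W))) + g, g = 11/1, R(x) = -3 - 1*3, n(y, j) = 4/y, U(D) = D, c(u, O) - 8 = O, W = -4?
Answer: 389/888 ≈ 0.43806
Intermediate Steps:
c(u, O) = 8 + O
R(x) = -6 (R(x) = -3 - 3 = -6)
g = 11 (g = 11*1 = 11)
J(b) = 5 (J(b) = -6 + 11 = 5)
(384 + J(U(1)))/(490 + 398) = (384 + 5)/(490 + 398) = 389/888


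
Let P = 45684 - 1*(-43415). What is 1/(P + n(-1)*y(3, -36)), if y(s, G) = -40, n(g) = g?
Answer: 1/89139 ≈ 1.1218e-5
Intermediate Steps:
P = 89099 (P = 45684 + 43415 = 89099)
1/(P + n(-1)*y(3, -36)) = 1/(89099 - 1*(-40)) = 1/(89099 + 40) = 1/89139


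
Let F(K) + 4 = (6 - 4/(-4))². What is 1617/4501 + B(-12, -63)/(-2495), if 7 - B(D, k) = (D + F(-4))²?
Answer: 1272071/1604285 ≈ 0.79292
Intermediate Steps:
F(K) = 45 (F(K) = -4 + (6 - 4/(-4))² = -4 + (6 - 4*(-¼))² = -4 + (6 + 1)² = -4 + 7² = -4 + 49 = 45)
B(D, k) = 7 - (45 + D)² (B(D, k) = 7 - (D + 45)² = 7 - (45 + D)²)
1617/4501 + B(-12, -63)/(-2495) = 1617/4501 + (7 - (45 - 12)²)/(-2495) = 1617*(1/4501) + (7 - 1*33²)*(-1/2495) = 231/643 + (7 - 1*1089)*(-1/2495) = 231/643 + (7 - 1089)*(-1/2495) = 231/643 - 1082*(-1/2495) = 231/643 + 1082/2495 = 1272071/1604285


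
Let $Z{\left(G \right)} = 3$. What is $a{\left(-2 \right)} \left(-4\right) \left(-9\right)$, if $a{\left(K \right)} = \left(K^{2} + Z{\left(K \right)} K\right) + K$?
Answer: $-144$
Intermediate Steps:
$a{\left(K \right)} = K^{2} + 4 K$ ($a{\left(K \right)} = \left(K^{2} + 3 K\right) + K = K^{2} + 4 K$)
$a{\left(-2 \right)} \left(-4\right) \left(-9\right) = - 2 \left(4 - 2\right) \left(-4\right) \left(-9\right) = \left(-2\right) 2 \left(-4\right) \left(-9\right) = \left(-4\right) \left(-4\right) \left(-9\right) = 16 \left(-9\right) = -144$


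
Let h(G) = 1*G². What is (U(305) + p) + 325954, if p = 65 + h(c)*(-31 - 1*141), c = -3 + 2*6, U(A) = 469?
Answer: 312556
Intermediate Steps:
c = 9 (c = -3 + 12 = 9)
h(G) = G²
p = -13867 (p = 65 + 9²*(-31 - 1*141) = 65 + 81*(-31 - 141) = 65 + 81*(-172) = 65 - 13932 = -13867)
(U(305) + p) + 325954 = (469 - 13867) + 325954 = -13398 + 325954 = 312556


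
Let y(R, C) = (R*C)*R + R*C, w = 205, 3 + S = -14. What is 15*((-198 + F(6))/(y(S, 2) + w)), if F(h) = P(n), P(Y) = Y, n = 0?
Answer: -2970/749 ≈ -3.9653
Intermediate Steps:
S = -17 (S = -3 - 14 = -17)
F(h) = 0
y(R, C) = C*R + C*R² (y(R, C) = (C*R)*R + C*R = C*R² + C*R = C*R + C*R²)
15*((-198 + F(6))/(y(S, 2) + w)) = 15*((-198 + 0)/(2*(-17)*(1 - 17) + 205)) = 15*(-198/(2*(-17)*(-16) + 205)) = 15*(-198/(544 + 205)) = 15*(-198/749) = -2970/749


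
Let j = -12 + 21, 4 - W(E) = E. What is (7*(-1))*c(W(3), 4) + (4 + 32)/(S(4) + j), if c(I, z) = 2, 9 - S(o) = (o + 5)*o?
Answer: -16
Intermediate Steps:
S(o) = 9 - o*(5 + o) (S(o) = 9 - (o + 5)*o = 9 - (5 + o)*o = 9 - o*(5 + o))
W(E) = 4 - E
j = 9
(7*(-1))*c(W(3), 4) + (4 + 32)/(S(4) + j) = (7*(-1))*2 + (4 + 32)/((9 - 1*4**2 - 5*4) + 9) = -7*2 + 36/((9 - 1*16 - 20) + 9) = -14 + 36/((9 - 16 - 20) + 9) = -14 + 36/(-27 + 9) = -14 + 36/(-18) = -14 + 36*(-1/18) = -14 - 2 = -16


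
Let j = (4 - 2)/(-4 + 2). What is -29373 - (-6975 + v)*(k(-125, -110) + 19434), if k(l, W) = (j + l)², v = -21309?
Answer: 998678667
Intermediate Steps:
j = -1 (j = 2/(-2) = 2*(-½) = -1)
k(l, W) = (-1 + l)²
-29373 - (-6975 + v)*(k(-125, -110) + 19434) = -29373 - (-6975 - 21309)*((-1 - 125)² + 19434) = -29373 - (-28284)*((-126)² + 19434) = -29373 - (-28284)*(15876 + 19434) = -29373 - (-28284)*35310 = -29373 - 1*(-998708040) = -29373 + 998708040 = 998678667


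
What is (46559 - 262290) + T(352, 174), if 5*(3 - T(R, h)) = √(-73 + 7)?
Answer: -215728 - I*√66/5 ≈ -2.1573e+5 - 1.6248*I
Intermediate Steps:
T(R, h) = 3 - I*√66/5 (T(R, h) = 3 - √(-73 + 7)/5 = 3 - I*√66/5)
(46559 - 262290) + T(352, 174) = (46559 - 262290) + (3 - I*√66/5) = -215731 + (3 - I*√66/5) = -215728 - I*√66/5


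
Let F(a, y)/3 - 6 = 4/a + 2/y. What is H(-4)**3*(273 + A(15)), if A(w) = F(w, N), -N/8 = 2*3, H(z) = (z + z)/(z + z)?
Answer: 11667/40 ≈ 291.67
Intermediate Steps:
H(z) = 1 (H(z) = (2*z)/((2*z)) = (2*z)*(1/(2*z)) = 1)
N = -48 (N = -16*3 = -8*6 = -48)
F(a, y) = 18 + 6/y + 12/a (F(a, y) = 18 + 3*(4/a + 2/y) = 18 + 3*(2/y + 4/a) = 18 + (6/y + 12/a) = 18 + 6/y + 12/a)
A(w) = 143/8 + 12/w (A(w) = 18 + 6/(-48) + 12/w = 18 + 6*(-1/48) + 12/w = 18 - 1/8 + 12/w = 143/8 + 12/w)
H(-4)**3*(273 + A(15)) = 1**3*(273 + (143/8 + 12/15)) = 1*(273 + (143/8 + 12*(1/15))) = 1*(273 + (143/8 + 4/5)) = 1*(273 + 747/40) = 1*(11667/40) = 11667/40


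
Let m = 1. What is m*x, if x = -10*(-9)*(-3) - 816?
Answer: -1086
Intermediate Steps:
x = -1086 (x = 90*(-3) - 816 = -270 - 816 = -1086)
m*x = 1*(-1086) = -1086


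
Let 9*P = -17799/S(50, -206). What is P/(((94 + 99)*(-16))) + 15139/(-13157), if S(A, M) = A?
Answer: -6934324319/6094322400 ≈ -1.1378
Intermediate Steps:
P = -5933/150 (P = (-17799/50)/9 = (-17799*1/50)/9 = (⅑)*(-17799/50) = -5933/150 ≈ -39.553)
P/(((94 + 99)*(-16))) + 15139/(-13157) = -5933*(-1/(16*(94 + 99)))/150 + 15139/(-13157) = -5933/(150*(193*(-16))) + 15139*(-1/13157) = -5933/150/(-3088) - 15139/13157 = -5933/150*(-1/3088) - 15139/13157 = 5933/463200 - 15139/13157 = -6934324319/6094322400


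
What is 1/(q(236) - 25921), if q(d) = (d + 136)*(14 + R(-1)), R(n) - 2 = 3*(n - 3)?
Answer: -1/24433 ≈ -4.0928e-5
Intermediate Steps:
R(n) = -7 + 3*n (R(n) = 2 + 3*(n - 3) = 2 + 3*(-3 + n) = 2 + (-9 + 3*n) = -7 + 3*n)
q(d) = 544 + 4*d (q(d) = (d + 136)*(14 + (-7 + 3*(-1))) = (136 + d)*(14 + (-7 - 3)) = (136 + d)*(14 - 10) = (136 + d)*4 = 544 + 4*d)
1/(q(236) - 25921) = 1/((544 + 4*236) - 25921) = 1/((544 + 944) - 25921) = 1/(1488 - 25921) = 1/(-24433) = -1/24433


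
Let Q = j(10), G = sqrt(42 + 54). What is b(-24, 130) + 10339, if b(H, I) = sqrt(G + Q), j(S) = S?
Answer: 10339 + sqrt(10 + 4*sqrt(6)) ≈ 10343.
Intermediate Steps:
G = 4*sqrt(6) (G = sqrt(96) = 4*sqrt(6) ≈ 9.7980)
Q = 10
b(H, I) = sqrt(10 + 4*sqrt(6)) (b(H, I) = sqrt(4*sqrt(6) + 10) = sqrt(10 + 4*sqrt(6)))
b(-24, 130) + 10339 = sqrt(10 + 4*sqrt(6)) + 10339 = 10339 + sqrt(10 + 4*sqrt(6))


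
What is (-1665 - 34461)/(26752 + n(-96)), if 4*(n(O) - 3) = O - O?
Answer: -36126/26755 ≈ -1.3503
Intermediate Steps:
n(O) = 3 (n(O) = 3 + (O - O)/4 = 3 + (1/4)*0 = 3 + 0 = 3)
(-1665 - 34461)/(26752 + n(-96)) = (-1665 - 34461)/(26752 + 3) = -36126/26755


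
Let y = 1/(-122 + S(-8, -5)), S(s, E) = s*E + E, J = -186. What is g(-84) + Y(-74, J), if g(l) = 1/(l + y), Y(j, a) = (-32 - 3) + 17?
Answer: -131649/7309 ≈ -18.012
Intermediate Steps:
S(s, E) = E + E*s (S(s, E) = E*s + E = E + E*s)
Y(j, a) = -18 (Y(j, a) = -35 + 17 = -18)
y = -1/87 (y = 1/(-122 - 5*(1 - 8)) = 1/(-122 - 5*(-7)) = 1/(-122 + 35) = 1/(-87) = -1/87 ≈ -0.011494)
g(l) = 1/(-1/87 + l) (g(l) = 1/(l - 1/87) = 1/(-1/87 + l))
g(-84) + Y(-74, J) = 87/(-1 + 87*(-84)) - 18 = 87/(-1 - 7308) - 18 = 87/(-7309) - 18 = 87*(-1/7309) - 18 = -87/7309 - 18 = -131649/7309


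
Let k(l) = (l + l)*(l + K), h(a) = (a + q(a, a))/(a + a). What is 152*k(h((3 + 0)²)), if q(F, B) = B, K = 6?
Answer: 2128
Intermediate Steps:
h(a) = 1 (h(a) = (a + a)/(a + a) = (2*a)/((2*a)) = (2*a)*(1/(2*a)) = 1)
k(l) = 2*l*(6 + l) (k(l) = (l + l)*(l + 6) = (2*l)*(6 + l) = 2*l*(6 + l))
152*k(h((3 + 0)²)) = 152*(2*1*(6 + 1)) = 152*(2*1*7) = 152*14 = 2128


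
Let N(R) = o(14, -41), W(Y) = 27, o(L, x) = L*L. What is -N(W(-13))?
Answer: -196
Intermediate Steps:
o(L, x) = L²
N(R) = 196 (N(R) = 14² = 196)
-N(W(-13)) = -1*196 = -196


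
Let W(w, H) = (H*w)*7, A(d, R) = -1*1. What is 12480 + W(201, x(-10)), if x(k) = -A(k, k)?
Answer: 13887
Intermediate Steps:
A(d, R) = -1
x(k) = 1 (x(k) = -1*(-1) = 1)
W(w, H) = 7*H*w
12480 + W(201, x(-10)) = 12480 + 7*1*201 = 12480 + 1407 = 13887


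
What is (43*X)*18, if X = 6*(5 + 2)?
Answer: 32508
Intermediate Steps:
X = 42 (X = 6*7 = 42)
(43*X)*18 = (43*42)*18 = 1806*18 = 32508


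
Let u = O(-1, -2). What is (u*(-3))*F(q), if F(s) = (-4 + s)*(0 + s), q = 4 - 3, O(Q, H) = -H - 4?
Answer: -18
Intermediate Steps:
O(Q, H) = -4 - H
u = -2 (u = -4 - 1*(-2) = -4 + 2 = -2)
q = 1
F(s) = s*(-4 + s) (F(s) = (-4 + s)*s = s*(-4 + s))
(u*(-3))*F(q) = (-2*(-3))*(1*(-4 + 1)) = 6*(1*(-3)) = 6*(-3) = -18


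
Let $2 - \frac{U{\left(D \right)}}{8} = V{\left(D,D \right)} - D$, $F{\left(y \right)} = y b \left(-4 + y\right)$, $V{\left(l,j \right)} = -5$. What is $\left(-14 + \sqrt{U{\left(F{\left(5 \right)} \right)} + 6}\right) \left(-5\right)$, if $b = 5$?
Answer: $70 - 5 \sqrt{262} \approx -10.932$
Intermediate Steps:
$F{\left(y \right)} = 5 y \left(-4 + y\right)$ ($F{\left(y \right)} = y 5 \left(-4 + y\right) = 5 y \left(-4 + y\right)$)
$U{\left(D \right)} = 56 + 8 D$ ($U{\left(D \right)} = 16 - 8 \left(-5 - D\right) = 16 + \left(40 + 8 D\right) = 56 + 8 D$)
$\left(-14 + \sqrt{U{\left(F{\left(5 \right)} \right)} + 6}\right) \left(-5\right) = \left(-14 + \sqrt{\left(56 + 8 \cdot 5 \cdot 5 \left(-4 + 5\right)\right) + 6}\right) \left(-5\right) = \left(-14 + \sqrt{\left(56 + 8 \cdot 5 \cdot 5 \cdot 1\right) + 6}\right) \left(-5\right) = \left(-14 + \sqrt{\left(56 + 8 \cdot 25\right) + 6}\right) \left(-5\right) = \left(-14 + \sqrt{\left(56 + 200\right) + 6}\right) \left(-5\right) = \left(-14 + \sqrt{256 + 6}\right) \left(-5\right) = \left(-14 + \sqrt{262}\right) \left(-5\right) = 70 - 5 \sqrt{262}$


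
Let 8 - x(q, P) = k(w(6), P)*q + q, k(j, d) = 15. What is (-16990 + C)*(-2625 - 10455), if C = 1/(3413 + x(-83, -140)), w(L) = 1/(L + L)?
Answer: 351788819240/1583 ≈ 2.2223e+8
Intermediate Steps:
w(L) = 1/(2*L)
x(q, P) = 8 - 16*q (x(q, P) = 8 - (15*q + q) = 8 - 16*q)
C = 1/4749 (C = 1/(3413 + (8 - 16*(-83))) = 1/(3413 + (8 + 1328)) = 1/(3413 + 1336) = 1/4749 ≈ 0.00021057)
(-16990 + C)*(-2625 - 10455) = (-16990 + 1/4749)*(-2625 - 10455) = -80685509/4749*(-13080) = 351788819240/1583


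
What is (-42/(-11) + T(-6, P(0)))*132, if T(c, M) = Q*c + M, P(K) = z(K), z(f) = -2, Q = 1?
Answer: -552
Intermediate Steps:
P(K) = -2
T(c, M) = M + c (T(c, M) = 1*c + M = c + M = M + c)
(-42/(-11) + T(-6, P(0)))*132 = (-42/(-11) + (-2 - 6))*132 = (-42*(-1/11) - 8)*132 = (42/11 - 8)*132 = -46/11*132 = -552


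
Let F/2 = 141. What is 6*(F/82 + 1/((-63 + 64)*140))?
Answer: 59343/2870 ≈ 20.677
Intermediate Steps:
F = 282 (F = 2*141 = 282)
6*(F/82 + 1/((-63 + 64)*140)) = 6*(282/82 + 1/((-63 + 64)*140)) = 6*(282*(1/82) + (1/140)/1) = 6*(141/41 + 1*(1/140)) = 6*(141/41 + 1/140) = 6*(19781/5740) = 59343/2870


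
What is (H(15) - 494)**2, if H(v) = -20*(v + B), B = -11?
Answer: 329476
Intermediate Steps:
H(v) = 220 - 20*v (H(v) = -20*(v - 11) = -20*(-11 + v) = 220 - 20*v)
(H(15) - 494)**2 = ((220 - 20*15) - 494)**2 = ((220 - 300) - 494)**2 = (-80 - 494)**2 = (-574)**2 = 329476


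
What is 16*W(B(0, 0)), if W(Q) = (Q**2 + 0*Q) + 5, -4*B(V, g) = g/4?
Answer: 80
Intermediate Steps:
B(V, g) = -g/16 (B(V, g) = -g/(4*4) = -g/16)
W(Q) = 5 + Q**2 (W(Q) = (Q**2 + 0) + 5 = Q**2 + 5 = 5 + Q**2)
16*W(B(0, 0)) = 16*(5 + (-1/16*0)**2) = 16*(5 + 0**2) = 16*(5 + 0) = 16*5 = 80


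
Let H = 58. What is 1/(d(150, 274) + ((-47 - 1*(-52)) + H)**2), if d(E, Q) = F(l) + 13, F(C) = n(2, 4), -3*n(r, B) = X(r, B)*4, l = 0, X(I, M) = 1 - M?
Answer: 1/3986 ≈ 0.00025088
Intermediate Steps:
n(r, B) = -4/3 + 4*B/3 (n(r, B) = -(1 - B)*4/3 = -(4 - 4*B)/3 = -4/3 + 4*B/3)
F(C) = 4 (F(C) = -4/3 + (4/3)*4 = -4/3 + 16/3 = 4)
d(E, Q) = 17 (d(E, Q) = 4 + 13 = 17)
1/(d(150, 274) + ((-47 - 1*(-52)) + H)**2) = 1/(17 + ((-47 - 1*(-52)) + 58)**2) = 1/(17 + ((-47 + 52) + 58)**2) = 1/(17 + (5 + 58)**2) = 1/(17 + 63**2) = 1/(17 + 3969) = 1/3986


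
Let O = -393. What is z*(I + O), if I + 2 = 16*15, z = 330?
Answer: -51150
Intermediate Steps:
I = 238 (I = -2 + 16*15 = -2 + 240 = 238)
z*(I + O) = 330*(238 - 393) = 330*(-155) = -51150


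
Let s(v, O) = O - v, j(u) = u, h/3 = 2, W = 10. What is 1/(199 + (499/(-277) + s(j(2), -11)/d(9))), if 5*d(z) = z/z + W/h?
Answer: 2216/382977 ≈ 0.0057862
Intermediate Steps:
h = 6 (h = 3*2 = 6)
d(z) = 8/15 (d(z) = (z/z + 10/6)/5 = (1 + 10*(⅙))/5 = (1 + 5/3)/5 = (⅕)*(8/3) = 8/15)
1/(199 + (499/(-277) + s(j(2), -11)/d(9))) = 1/(199 + (499/(-277) + (-11 - 1*2)/(8/15))) = 1/(199 + (499*(-1/277) + (-11 - 2)*(15/8))) = 1/(199 + (-499/277 - 13*15/8)) = 1/(199 + (-499/277 - 195/8)) = 1/(199 - 58007/2216) = 1/(382977/2216) = 2216/382977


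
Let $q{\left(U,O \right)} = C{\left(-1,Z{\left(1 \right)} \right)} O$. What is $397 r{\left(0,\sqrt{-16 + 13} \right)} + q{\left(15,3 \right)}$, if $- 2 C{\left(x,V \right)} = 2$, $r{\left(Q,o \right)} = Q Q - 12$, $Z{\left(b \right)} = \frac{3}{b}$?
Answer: $-4767$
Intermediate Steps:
$r{\left(Q,o \right)} = -12 + Q^{2}$ ($r{\left(Q,o \right)} = Q^{2} - 12 = -12 + Q^{2}$)
$C{\left(x,V \right)} = -1$ ($C{\left(x,V \right)} = \left(- \frac{1}{2}\right) 2 = -1$)
$q{\left(U,O \right)} = - O$
$397 r{\left(0,\sqrt{-16 + 13} \right)} + q{\left(15,3 \right)} = 397 \left(-12 + 0^{2}\right) - 3 = 397 \left(-12 + 0\right) - 3 = 397 \left(-12\right) - 3 = -4764 - 3 = -4767$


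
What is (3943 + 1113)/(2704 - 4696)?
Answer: -632/249 ≈ -2.5382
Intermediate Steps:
(3943 + 1113)/(2704 - 4696) = 5056/(-1992) = 5056*(-1/1992) = -632/249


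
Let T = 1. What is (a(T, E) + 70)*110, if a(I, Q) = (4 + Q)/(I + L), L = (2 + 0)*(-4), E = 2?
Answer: 53240/7 ≈ 7605.7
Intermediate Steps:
L = -8 (L = 2*(-4) = -8)
a(I, Q) = (4 + Q)/(-8 + I) (a(I, Q) = (4 + Q)/(I - 8) = (4 + Q)/(-8 + I))
(a(T, E) + 70)*110 = ((4 + 2)/(-8 + 1) + 70)*110 = (6/(-7) + 70)*110 = (-⅐*6 + 70)*110 = (-6/7 + 70)*110 = (484/7)*110 = 53240/7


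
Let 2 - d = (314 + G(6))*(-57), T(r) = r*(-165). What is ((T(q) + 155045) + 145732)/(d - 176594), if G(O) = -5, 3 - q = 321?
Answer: -117749/52993 ≈ -2.2220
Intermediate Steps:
q = -318 (q = 3 - 1*321 = 3 - 321 = -318)
T(r) = -165*r
d = 17615 (d = 2 - (314 - 5)*(-57) = 2 - 309*(-57) = 2 - 1*(-17613) = 2 + 17613 = 17615)
((T(q) + 155045) + 145732)/(d - 176594) = ((-165*(-318) + 155045) + 145732)/(17615 - 176594) = ((52470 + 155045) + 145732)/(-158979) = (207515 + 145732)*(-1/158979) = 353247*(-1/158979) = -117749/52993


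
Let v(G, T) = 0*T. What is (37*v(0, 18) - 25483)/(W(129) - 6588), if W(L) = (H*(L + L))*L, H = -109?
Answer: 25483/3634326 ≈ 0.0070118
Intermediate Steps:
v(G, T) = 0
W(L) = -218*L² (W(L) = (-109*(L + L))*L = (-218*L)*L = -218*L²)
(37*v(0, 18) - 25483)/(W(129) - 6588) = (37*0 - 25483)/(-218*129² - 6588) = (0 - 25483)/(-218*16641 - 6588) = -25483/(-3627738 - 6588) = -25483/(-3634326) = -25483*(-1/3634326) = 25483/3634326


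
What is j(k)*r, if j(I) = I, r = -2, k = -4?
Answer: 8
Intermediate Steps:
j(k)*r = -4*(-2) = 8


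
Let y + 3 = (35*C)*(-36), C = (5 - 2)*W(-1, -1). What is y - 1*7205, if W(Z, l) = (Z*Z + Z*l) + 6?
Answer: -37448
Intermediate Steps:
W(Z, l) = 6 + Z² + Z*l (W(Z, l) = (Z² + Z*l) + 6 = 6 + Z² + Z*l)
C = 24 (C = (5 - 2)*(6 + (-1)² - 1*(-1)) = 3*(6 + 1 + 1) = 3*8 = 24)
y = -30243 (y = -3 + (35*24)*(-36) = -3 + 840*(-36) = -3 - 30240 = -30243)
y - 1*7205 = -30243 - 1*7205 = -30243 - 7205 = -37448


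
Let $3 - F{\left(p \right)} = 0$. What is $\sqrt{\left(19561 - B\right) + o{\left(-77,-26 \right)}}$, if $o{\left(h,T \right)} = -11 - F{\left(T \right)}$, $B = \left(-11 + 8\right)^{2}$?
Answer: $\sqrt{19538} \approx 139.78$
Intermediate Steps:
$B = 9$ ($B = \left(-3\right)^{2} = 9$)
$F{\left(p \right)} = 3$ ($F{\left(p \right)} = 3 - 0 = 3 + 0 = 3$)
$o{\left(h,T \right)} = -14$ ($o{\left(h,T \right)} = -11 - 3 = -14$)
$\sqrt{\left(19561 - B\right) + o{\left(-77,-26 \right)}} = \sqrt{\left(19561 - 9\right) - 14} = \sqrt{19552 - 14} = \sqrt{19538}$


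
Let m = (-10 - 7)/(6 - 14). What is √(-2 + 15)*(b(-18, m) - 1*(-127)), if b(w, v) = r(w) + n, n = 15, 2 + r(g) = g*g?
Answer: 464*√13 ≈ 1673.0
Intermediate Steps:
r(g) = -2 + g² (r(g) = -2 + g*g = -2 + g²)
m = 17/8 (m = -17/(-8) = -17*(-⅛) = 17/8 ≈ 2.1250)
b(w, v) = 13 + w² (b(w, v) = (-2 + w²) + 15 = 13 + w²)
√(-2 + 15)*(b(-18, m) - 1*(-127)) = √(-2 + 15)*((13 + (-18)²) - 1*(-127)) = √13*((13 + 324) + 127) = √13*(337 + 127) = √13*464 = 464*√13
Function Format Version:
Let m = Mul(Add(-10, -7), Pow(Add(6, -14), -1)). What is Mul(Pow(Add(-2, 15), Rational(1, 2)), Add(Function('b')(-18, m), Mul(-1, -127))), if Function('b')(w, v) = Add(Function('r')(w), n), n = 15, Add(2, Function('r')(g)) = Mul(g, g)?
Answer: Mul(464, Pow(13, Rational(1, 2))) ≈ 1673.0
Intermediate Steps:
Function('r')(g) = Add(-2, Pow(g, 2)) (Function('r')(g) = Add(-2, Mul(g, g)) = Add(-2, Pow(g, 2)))
m = Rational(17, 8) (m = Mul(-17, Pow(-8, -1)) = Mul(-17, Rational(-1, 8)) = Rational(17, 8) ≈ 2.1250)
Function('b')(w, v) = Add(13, Pow(w, 2)) (Function('b')(w, v) = Add(Add(-2, Pow(w, 2)), 15) = Add(13, Pow(w, 2)))
Mul(Pow(Add(-2, 15), Rational(1, 2)), Add(Function('b')(-18, m), Mul(-1, -127))) = Mul(Pow(Add(-2, 15), Rational(1, 2)), Add(Add(13, Pow(-18, 2)), Mul(-1, -127))) = Mul(Pow(13, Rational(1, 2)), Add(Add(13, 324), 127)) = Mul(Pow(13, Rational(1, 2)), Add(337, 127)) = Mul(Pow(13, Rational(1, 2)), 464) = Mul(464, Pow(13, Rational(1, 2)))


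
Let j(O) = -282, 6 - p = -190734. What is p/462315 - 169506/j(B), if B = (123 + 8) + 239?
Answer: 51254219/85211 ≈ 601.50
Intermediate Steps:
p = 190740 (p = 6 - 1*(-190734) = 6 + 190734 = 190740)
B = 370 (B = 131 + 239 = 370)
p/462315 - 169506/j(B) = 190740/462315 - 169506/(-282) = 190740*(1/462315) - 169506*(-1/282) = 748/1813 + 28251/47 = 51254219/85211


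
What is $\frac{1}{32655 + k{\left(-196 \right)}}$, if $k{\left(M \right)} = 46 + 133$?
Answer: $\frac{1}{32834} \approx 3.0456 \cdot 10^{-5}$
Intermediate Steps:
$k{\left(M \right)} = 179$
$\frac{1}{32655 + k{\left(-196 \right)}} = \frac{1}{32655 + 179} = \frac{1}{32834}$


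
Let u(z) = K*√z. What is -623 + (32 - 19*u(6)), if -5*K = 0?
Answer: -591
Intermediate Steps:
K = 0 (K = -⅕*0 = 0)
u(z) = 0 (u(z) = 0*√z = 0)
-623 + (32 - 19*u(6)) = -623 + (32 - 19*0) = -623 + (32 + 0) = -623 + 32 = -591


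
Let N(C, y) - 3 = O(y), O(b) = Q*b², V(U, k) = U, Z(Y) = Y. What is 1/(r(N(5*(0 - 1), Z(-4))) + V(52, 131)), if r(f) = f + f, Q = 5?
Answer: 1/218 ≈ 0.0045872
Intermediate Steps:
O(b) = 5*b²
N(C, y) = 3 + 5*y²
r(f) = 2*f
1/(r(N(5*(0 - 1), Z(-4))) + V(52, 131)) = 1/(2*(3 + 5*(-4)²) + 52) = 1/(2*(3 + 5*16) + 52) = 1/(2*(3 + 80) + 52) = 1/(2*83 + 52) = 1/(166 + 52) = 1/218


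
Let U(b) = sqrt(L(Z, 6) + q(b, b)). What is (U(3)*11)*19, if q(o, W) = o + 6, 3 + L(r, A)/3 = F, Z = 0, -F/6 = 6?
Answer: 1254*I*sqrt(3) ≈ 2172.0*I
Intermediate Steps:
F = -36 (F = -6*6 = -36)
L(r, A) = -117 (L(r, A) = -9 + 3*(-36) = -9 - 108 = -117)
q(o, W) = 6 + o
U(b) = sqrt(-111 + b) (U(b) = sqrt(-117 + (6 + b)) = sqrt(-111 + b))
(U(3)*11)*19 = (sqrt(-111 + 3)*11)*19 = (sqrt(-108)*11)*19 = ((6*I*sqrt(3))*11)*19 = (66*I*sqrt(3))*19 = 1254*I*sqrt(3)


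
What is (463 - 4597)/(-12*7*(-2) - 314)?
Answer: 2067/73 ≈ 28.315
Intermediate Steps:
(463 - 4597)/(-12*7*(-2) - 314) = -4134/(-84*(-2) - 314) = -4134/(168 - 314) = -4134/(-146) = -4134*(-1/146) = 2067/73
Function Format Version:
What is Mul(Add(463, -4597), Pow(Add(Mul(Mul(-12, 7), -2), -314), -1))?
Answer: Rational(2067, 73) ≈ 28.315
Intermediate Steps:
Mul(Add(463, -4597), Pow(Add(Mul(Mul(-12, 7), -2), -314), -1)) = Mul(-4134, Pow(Add(Mul(-84, -2), -314), -1)) = Mul(-4134, Pow(Add(168, -314), -1)) = Mul(-4134, Pow(-146, -1)) = Mul(-4134, Rational(-1, 146)) = Rational(2067, 73)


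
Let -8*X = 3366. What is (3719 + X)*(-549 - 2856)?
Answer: -44922165/4 ≈ -1.1231e+7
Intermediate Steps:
X = -1683/4 (X = -⅛*3366 = -1683/4 ≈ -420.75)
(3719 + X)*(-549 - 2856) = (3719 - 1683/4)*(-549 - 2856) = (13193/4)*(-3405) = -44922165/4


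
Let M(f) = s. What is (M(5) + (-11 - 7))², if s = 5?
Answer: 169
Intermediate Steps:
M(f) = 5
(M(5) + (-11 - 7))² = (5 + (-11 - 7))² = (5 - 18)² = (-13)² = 169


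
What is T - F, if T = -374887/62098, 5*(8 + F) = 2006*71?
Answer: -8843760263/310490 ≈ -28483.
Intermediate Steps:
F = 142386/5 (F = -8 + (2006*71)/5 = -8 + (⅕)*142426 = -8 + 142426/5 = 142386/5 ≈ 28477.)
T = -374887/62098 (T = -374887*1/62098 = -374887/62098 ≈ -6.0370)
T - F = -374887/62098 - 1*142386/5 = -374887/62098 - 142386/5 = -8843760263/310490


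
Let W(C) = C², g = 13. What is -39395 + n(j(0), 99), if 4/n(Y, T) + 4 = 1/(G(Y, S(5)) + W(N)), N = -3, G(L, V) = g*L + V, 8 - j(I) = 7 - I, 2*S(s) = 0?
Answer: -3427453/87 ≈ -39396.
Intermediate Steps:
S(s) = 0 (S(s) = (½)*0 = 0)
j(I) = 1 + I (j(I) = 8 - (7 - I) = 8 + (-7 + I) = 1 + I)
G(L, V) = V + 13*L (G(L, V) = 13*L + V = V + 13*L)
n(Y, T) = 4/(-4 + 1/(9 + 13*Y)) (n(Y, T) = 4/(-4 + 1/((0 + 13*Y) + (-3)²)) = 4/(-4 + 1/(13*Y + 9)) = 4/(-4 + 1/(9 + 13*Y)))
-39395 + n(j(0), 99) = -39395 + 4*(-9 - 13*(1 + 0))/(35 + 52*(1 + 0)) = -39395 + 4*(-9 - 13*1)/(35 + 52*1) = -39395 + 4*(-9 - 13)/(35 + 52) = -39395 + 4*(-22)/87 = -39395 + 4*(1/87)*(-22) = -39395 - 88/87 = -3427453/87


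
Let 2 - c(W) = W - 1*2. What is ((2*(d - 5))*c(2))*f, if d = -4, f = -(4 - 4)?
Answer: 0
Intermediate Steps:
f = 0 (f = -1*0 = 0)
c(W) = 4 - W (c(W) = 2 - (W - 1*2) = 2 - (W - 2) = 2 - (-2 + W) = 2 + (2 - W) = 4 - W)
((2*(d - 5))*c(2))*f = ((2*(-4 - 5))*(4 - 1*2))*0 = ((2*(-9))*(4 - 2))*0 = -18*2*0 = -36*0 = 0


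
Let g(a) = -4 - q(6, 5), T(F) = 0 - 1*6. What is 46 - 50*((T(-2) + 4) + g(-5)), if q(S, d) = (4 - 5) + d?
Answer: 546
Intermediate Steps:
T(F) = -6 (T(F) = 0 - 6 = -6)
q(S, d) = -1 + d
g(a) = -8 (g(a) = -4 - (-1 + 5) = -4 - 1*4 = -4 - 4 = -8)
46 - 50*((T(-2) + 4) + g(-5)) = 46 - 50*((-6 + 4) - 8) = 46 - 50*(-2 - 8) = 46 - 50*(-10) = 46 + 500 = 546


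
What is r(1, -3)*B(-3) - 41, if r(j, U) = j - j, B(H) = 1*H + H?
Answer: -41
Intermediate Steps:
B(H) = 2*H (B(H) = H + H = 2*H)
r(j, U) = 0
r(1, -3)*B(-3) - 41 = 0*(2*(-3)) - 41 = 0*(-6) - 41 = 0 - 41 = -41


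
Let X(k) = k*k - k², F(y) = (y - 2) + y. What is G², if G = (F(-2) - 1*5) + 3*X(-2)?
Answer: 121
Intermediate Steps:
F(y) = -2 + 2*y (F(y) = (-2 + y) + y = -2 + 2*y)
X(k) = 0 (X(k) = k² - k² = 0)
G = -11 (G = ((-2 + 2*(-2)) - 1*5) + 3*0 = ((-2 - 4) - 5) + 0 = (-6 - 5) + 0 = -11 + 0 = -11)
G² = (-11)² = 121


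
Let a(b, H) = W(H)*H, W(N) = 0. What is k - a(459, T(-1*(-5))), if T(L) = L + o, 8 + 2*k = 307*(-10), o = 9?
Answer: -1539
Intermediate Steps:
k = -1539 (k = -4 + (307*(-10))/2 = -4 + (½)*(-3070) = -4 - 1535 = -1539)
T(L) = 9 + L (T(L) = L + 9 = 9 + L)
a(b, H) = 0 (a(b, H) = 0*H = 0)
k - a(459, T(-1*(-5))) = -1539 - 1*0 = -1539 + 0 = -1539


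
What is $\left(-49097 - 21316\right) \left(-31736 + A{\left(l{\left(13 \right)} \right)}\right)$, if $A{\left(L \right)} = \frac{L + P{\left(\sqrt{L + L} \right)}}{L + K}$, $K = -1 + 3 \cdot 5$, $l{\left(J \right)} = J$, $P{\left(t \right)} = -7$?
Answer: $\frac{6703833962}{3} \approx 2.2346 \cdot 10^{9}$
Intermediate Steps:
$K = 14$ ($K = -1 + 15 = 14$)
$A{\left(L \right)} = \frac{-7 + L}{14 + L}$ ($A{\left(L \right)} = \frac{L - 7}{L + 14} = \frac{-7 + L}{14 + L}$)
$\left(-49097 - 21316\right) \left(-31736 + A{\left(l{\left(13 \right)} \right)}\right) = \left(-49097 - 21316\right) \left(-31736 + \frac{-7 + 13}{14 + 13}\right) = - 70413 \left(-31736 + \frac{1}{27} \cdot 6\right) = - 70413 \left(-31736 + \frac{2}{9}\right) = \left(-70413\right) \left(- \frac{285622}{9}\right) = \frac{6703833962}{3}$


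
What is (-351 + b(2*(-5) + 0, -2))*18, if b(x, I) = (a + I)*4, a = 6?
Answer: -6030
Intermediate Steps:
b(x, I) = 24 + 4*I (b(x, I) = (6 + I)*4 = 24 + 4*I)
(-351 + b(2*(-5) + 0, -2))*18 = (-351 + (24 + 4*(-2)))*18 = (-351 + (24 - 8))*18 = (-351 + 16)*18 = -335*18 = -6030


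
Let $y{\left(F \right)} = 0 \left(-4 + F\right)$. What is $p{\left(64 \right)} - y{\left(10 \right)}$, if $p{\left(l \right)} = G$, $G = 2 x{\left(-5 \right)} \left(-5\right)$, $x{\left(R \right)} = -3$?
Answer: $30$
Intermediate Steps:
$y{\left(F \right)} = 0$
$G = 30$ ($G = 2 \left(-3\right) \left(-5\right) = \left(-6\right) \left(-5\right) = 30$)
$p{\left(l \right)} = 30$
$p{\left(64 \right)} - y{\left(10 \right)} = 30 - 0 = 30 + 0 = 30$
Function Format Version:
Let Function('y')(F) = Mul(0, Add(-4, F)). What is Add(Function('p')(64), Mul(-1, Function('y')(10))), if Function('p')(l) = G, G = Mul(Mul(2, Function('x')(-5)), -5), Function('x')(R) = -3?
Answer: 30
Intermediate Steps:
Function('y')(F) = 0
G = 30 (G = Mul(Mul(2, -3), -5) = Mul(-6, -5) = 30)
Function('p')(l) = 30
Add(Function('p')(64), Mul(-1, Function('y')(10))) = Add(30, Mul(-1, 0)) = Add(30, 0) = 30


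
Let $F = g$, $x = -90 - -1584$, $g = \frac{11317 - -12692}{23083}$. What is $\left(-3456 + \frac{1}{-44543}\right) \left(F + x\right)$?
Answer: $- \frac{129572978291139}{25077709} \approx -5.1669 \cdot 10^{6}$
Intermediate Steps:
$g = \frac{24009}{23083}$ ($g = \left(11317 + 12692\right) \frac{1}{23083} = 24009 \cdot \frac{1}{23083} = \frac{24009}{23083} \approx 1.0401$)
$x = 1494$ ($x = -90 + 1584 = 1494$)
$F = \frac{24009}{23083} \approx 1.0401$
$\left(-3456 + \frac{1}{-44543}\right) \left(F + x\right) = \left(-3456 + \frac{1}{-44543}\right) \left(\frac{24009}{23083} + 1494\right) = \left(-3456 - \frac{1}{44543}\right) \frac{34510011}{23083} = \left(- \frac{153940609}{44543}\right) \frac{34510011}{23083} = - \frac{129572978291139}{25077709}$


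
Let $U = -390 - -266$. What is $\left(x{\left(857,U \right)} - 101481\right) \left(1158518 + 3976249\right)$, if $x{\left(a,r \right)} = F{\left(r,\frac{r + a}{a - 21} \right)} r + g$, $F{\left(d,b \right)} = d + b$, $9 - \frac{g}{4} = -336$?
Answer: $- \frac{8276426575656}{19} \approx -4.356 \cdot 10^{11}$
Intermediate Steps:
$g = 1380$ ($g = 36 - -1344 = 36 + 1344 = 1380$)
$U = -124$ ($U = -390 + 266 = -124$)
$F{\left(d,b \right)} = b + d$
$x{\left(a,r \right)} = 1380 + r \left(r + \frac{a + r}{-21 + a}\right)$ ($x{\left(a,r \right)} = \left(\frac{r + a}{a - 21} + r\right) r + 1380 = \left(\frac{a + r}{-21 + a} + r\right) r + 1380 = \left(r + \frac{a + r}{-21 + a}\right) r + 1380 = r \left(r + \frac{a + r}{-21 + a}\right) + 1380 = 1380 + r \left(r + \frac{a + r}{-21 + a}\right)$)
$\left(x{\left(857,U \right)} - 101481\right) \left(1158518 + 3976249\right) = \left(\frac{-28980 + 1380 \cdot 857 - 124 \left(857 - 124 - 124 \left(-21 + 857\right)\right)}{-21 + 857} - 101481\right) \left(1158518 + 3976249\right) = \left(\frac{-28980 + 1182660 - 124 \left(857 - 124 - 103664\right)}{836} - 101481\right) 5134767 = \left(\frac{-28980 + 1182660 - -12763444}{836} - 101481\right) 5134767 = \left(\frac{-28980 + 1182660 + 12763444}{836} - 101481\right) 5134767 = \left(\frac{1}{836} \cdot 13917124 - 101481\right) 5134767 = \left(\frac{3479281}{209} - 101481\right) 5134767 = \left(- \frac{17730248}{209}\right) 5134767 = - \frac{8276426575656}{19}$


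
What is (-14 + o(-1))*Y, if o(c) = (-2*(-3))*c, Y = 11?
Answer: -220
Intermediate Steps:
o(c) = 6*c
(-14 + o(-1))*Y = (-14 + 6*(-1))*11 = (-14 - 6)*11 = -20*11 = -220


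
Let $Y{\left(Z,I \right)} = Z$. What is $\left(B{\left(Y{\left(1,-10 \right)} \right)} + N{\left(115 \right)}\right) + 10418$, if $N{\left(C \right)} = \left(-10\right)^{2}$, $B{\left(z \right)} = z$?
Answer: $10519$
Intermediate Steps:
$N{\left(C \right)} = 100$
$\left(B{\left(Y{\left(1,-10 \right)} \right)} + N{\left(115 \right)}\right) + 10418 = \left(1 + 100\right) + 10418 = 101 + 10418 = 10519$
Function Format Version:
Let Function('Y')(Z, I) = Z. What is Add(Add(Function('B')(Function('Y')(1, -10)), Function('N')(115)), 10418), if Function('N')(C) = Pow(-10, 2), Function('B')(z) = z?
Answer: 10519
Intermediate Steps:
Function('N')(C) = 100
Add(Add(Function('B')(Function('Y')(1, -10)), Function('N')(115)), 10418) = Add(Add(1, 100), 10418) = Add(101, 10418) = 10519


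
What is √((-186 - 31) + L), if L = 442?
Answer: 15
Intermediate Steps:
√((-186 - 31) + L) = √((-186 - 31) + 442) = √(-217 + 442) = √225 = 15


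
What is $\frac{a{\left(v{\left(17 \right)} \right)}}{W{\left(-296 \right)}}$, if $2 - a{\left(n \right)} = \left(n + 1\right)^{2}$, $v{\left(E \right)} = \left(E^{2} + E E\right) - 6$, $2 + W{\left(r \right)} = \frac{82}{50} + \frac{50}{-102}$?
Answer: $\frac{418616925}{1084} \approx 3.8618 \cdot 10^{5}$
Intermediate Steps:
$W{\left(r \right)} = - \frac{1084}{1275}$ ($W{\left(r \right)} = -2 + \left(\frac{82}{50} + \frac{50}{-102}\right) = -2 + \left(82 \cdot \frac{1}{50} + 50 \left(- \frac{1}{102}\right)\right) = -2 + \left(\frac{41}{25} - \frac{25}{51}\right) = -2 + \frac{1466}{1275} = - \frac{1084}{1275}$)
$v{\left(E \right)} = -6 + 2 E^{2}$ ($v{\left(E \right)} = \left(E^{2} + E^{2}\right) - 6 = 2 E^{2} - 6 = -6 + 2 E^{2}$)
$a{\left(n \right)} = 2 - \left(1 + n\right)^{2}$ ($a{\left(n \right)} = 2 - \left(n + 1\right)^{2} = 2 - \left(1 + n\right)^{2}$)
$\frac{a{\left(v{\left(17 \right)} \right)}}{W{\left(-296 \right)}} = \frac{2 - \left(1 - \left(6 - 2 \cdot 17^{2}\right)\right)^{2}}{- \frac{1084}{1275}} = \left(2 - \left(1 + \left(-6 + 2 \cdot 289\right)\right)^{2}\right) \left(- \frac{1275}{1084}\right) = \left(2 - \left(1 + \left(-6 + 578\right)\right)^{2}\right) \left(- \frac{1275}{1084}\right) = \left(2 - \left(1 + 572\right)^{2}\right) \left(- \frac{1275}{1084}\right) = \left(2 - 573^{2}\right) \left(- \frac{1275}{1084}\right) = \left(2 - 328329\right) \left(- \frac{1275}{1084}\right) = \left(-328327\right) \left(- \frac{1275}{1084}\right) = \frac{418616925}{1084}$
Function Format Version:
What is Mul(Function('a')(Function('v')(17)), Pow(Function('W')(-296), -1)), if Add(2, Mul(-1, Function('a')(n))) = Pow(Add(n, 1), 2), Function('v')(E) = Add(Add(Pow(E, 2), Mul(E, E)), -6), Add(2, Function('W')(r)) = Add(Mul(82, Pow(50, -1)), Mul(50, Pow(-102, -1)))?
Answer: Rational(418616925, 1084) ≈ 3.8618e+5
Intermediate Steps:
Function('W')(r) = Rational(-1084, 1275) (Function('W')(r) = Add(-2, Add(Mul(82, Pow(50, -1)), Mul(50, Pow(-102, -1)))) = Add(-2, Add(Mul(82, Rational(1, 50)), Mul(50, Rational(-1, 102)))) = Add(-2, Add(Rational(41, 25), Rational(-25, 51))) = Add(-2, Rational(1466, 1275)) = Rational(-1084, 1275))
Function('v')(E) = Add(-6, Mul(2, Pow(E, 2))) (Function('v')(E) = Add(Add(Pow(E, 2), Pow(E, 2)), -6) = Add(Mul(2, Pow(E, 2)), -6) = Add(-6, Mul(2, Pow(E, 2))))
Function('a')(n) = Add(2, Mul(-1, Pow(Add(1, n), 2))) (Function('a')(n) = Add(2, Mul(-1, Pow(Add(n, 1), 2))) = Add(2, Mul(-1, Pow(Add(1, n), 2))))
Mul(Function('a')(Function('v')(17)), Pow(Function('W')(-296), -1)) = Mul(Add(2, Mul(-1, Pow(Add(1, Add(-6, Mul(2, Pow(17, 2)))), 2))), Pow(Rational(-1084, 1275), -1)) = Mul(Add(2, Mul(-1, Pow(Add(1, Add(-6, Mul(2, 289))), 2))), Rational(-1275, 1084)) = Mul(Add(2, Mul(-1, Pow(Add(1, Add(-6, 578)), 2))), Rational(-1275, 1084)) = Mul(Add(2, Mul(-1, Pow(Add(1, 572), 2))), Rational(-1275, 1084)) = Mul(Add(2, Mul(-1, Pow(573, 2))), Rational(-1275, 1084)) = Mul(Add(2, Mul(-1, 328329)), Rational(-1275, 1084)) = Mul(Add(2, -328329), Rational(-1275, 1084)) = Mul(-328327, Rational(-1275, 1084)) = Rational(418616925, 1084)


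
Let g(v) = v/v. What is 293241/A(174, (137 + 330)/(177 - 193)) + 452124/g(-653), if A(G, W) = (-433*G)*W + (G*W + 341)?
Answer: 13590399333/30059 ≈ 4.5212e+5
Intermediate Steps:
g(v) = 1
A(G, W) = 341 - 432*G*W (A(G, W) = -433*G*W + (341 + G*W) = 341 - 432*G*W)
293241/A(174, (137 + 330)/(177 - 193)) + 452124/g(-653) = 293241/(341 - 432*174*(137 + 330)/(177 - 193)) + 452124/1 = 293241/(341 - 432*174*467/(-16)) + 452124*1 = 293241/(341 - 432*174*467*(-1/16)) + 452124 = 293241/(341 - 432*174*(-467/16)) + 452124 = 293241/(341 + 2193966) + 452124 = 293241/2194307 + 452124 = 293241*(1/2194307) + 452124 = 4017/30059 + 452124 = 13590399333/30059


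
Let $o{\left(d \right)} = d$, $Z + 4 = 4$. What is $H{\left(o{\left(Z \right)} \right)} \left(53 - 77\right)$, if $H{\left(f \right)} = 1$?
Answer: $-24$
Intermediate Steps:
$Z = 0$ ($Z = -4 + 4 = 0$)
$H{\left(o{\left(Z \right)} \right)} \left(53 - 77\right) = 1 \left(53 - 77\right) = 1 \left(-24\right) = -24$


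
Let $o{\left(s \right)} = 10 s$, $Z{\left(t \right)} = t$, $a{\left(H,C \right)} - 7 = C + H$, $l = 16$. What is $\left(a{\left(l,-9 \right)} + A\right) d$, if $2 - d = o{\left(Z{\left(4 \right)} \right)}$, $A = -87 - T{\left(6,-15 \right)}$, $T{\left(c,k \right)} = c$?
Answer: $3002$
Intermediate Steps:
$a{\left(H,C \right)} = 7 + C + H$ ($a{\left(H,C \right)} = 7 + \left(C + H\right) = 7 + C + H$)
$A = -93$ ($A = -87 - 6 = -93$)
$d = -38$ ($d = 2 - 10 \cdot 4 = 2 - 40 = -38$)
$\left(a{\left(l,-9 \right)} + A\right) d = \left(\left(7 - 9 + 16\right) - 93\right) \left(-38\right) = \left(14 - 93\right) \left(-38\right) = \left(-79\right) \left(-38\right) = 3002$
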